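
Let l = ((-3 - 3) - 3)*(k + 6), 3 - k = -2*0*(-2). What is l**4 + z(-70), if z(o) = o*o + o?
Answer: 43051551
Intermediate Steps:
k = 3 (k = 3 - (-2*0)*(-2) = 3 - 0*(-2) = 3 - 1*0 = 3 + 0 = 3)
l = -81 (l = ((-3 - 3) - 3)*(3 + 6) = (-6 - 3)*9 = -9*9 = -81)
z(o) = o + o**2 (z(o) = o**2 + o = o + o**2)
l**4 + z(-70) = (-81)**4 - 70*(1 - 70) = 43046721 - 70*(-69) = 43046721 + 4830 = 43051551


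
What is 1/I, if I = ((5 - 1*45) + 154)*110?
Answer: 1/12540 ≈ 7.9745e-5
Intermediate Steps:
I = 12540 (I = ((5 - 45) + 154)*110 = (-40 + 154)*110 = 114*110 = 12540)
1/I = 1/12540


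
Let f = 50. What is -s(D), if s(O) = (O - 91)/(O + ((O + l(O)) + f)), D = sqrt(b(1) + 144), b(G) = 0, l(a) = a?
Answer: 79/86 ≈ 0.91860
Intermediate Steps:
D = 12 (D = sqrt(0 + 144) = sqrt(144) = 12)
s(O) = (-91 + O)/(50 + 3*O) (s(O) = (O - 91)/(O + ((O + O) + 50)) = (-91 + O)/(O + (2*O + 50)) = (-91 + O)/(O + (50 + 2*O)) = (-91 + O)/(50 + 3*O))
-s(D) = -(-91 + 12)/(50 + 3*12) = -(-79)/(50 + 36) = -(-79)/86 = -1*(-79/86) = 79/86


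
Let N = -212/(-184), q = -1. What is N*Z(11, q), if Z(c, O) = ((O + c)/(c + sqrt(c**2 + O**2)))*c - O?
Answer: -64077/46 + 2915*sqrt(122)/23 ≈ 6.9012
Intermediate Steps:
Z(c, O) = -O + c*(O + c)/(c + sqrt(O**2 + c**2)) (Z(c, O) = ((O + c)/(c + sqrt(O**2 + c**2)))*c - O = c*(O + c)/(c + sqrt(O**2 + c**2)) - O = -O + c*(O + c)/(c + sqrt(O**2 + c**2)))
N = 53/46 (N = -212*(-1/184) = 53/46 ≈ 1.1522)
N*Z(11, q) = 53*((11**2 - 1*(-1)*sqrt((-1)**2 + 11**2))/(11 + sqrt((-1)**2 + 11**2)))/46 = 53*((121 - 1*(-1)*sqrt(1 + 121))/(11 + sqrt(1 + 121)))/46 = 53*((121 - 1*(-1)*sqrt(122))/(11 + sqrt(122)))/46 = 53*((121 + sqrt(122))/(11 + sqrt(122)))/46 = 53*(121 + sqrt(122))/(46*(11 + sqrt(122)))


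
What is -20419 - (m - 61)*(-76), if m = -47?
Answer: -28627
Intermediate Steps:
-20419 - (m - 61)*(-76) = -20419 - (-47 - 61)*(-76) = -20419 - (-108)*(-76) = -20419 - 1*8208 = -20419 - 8208 = -28627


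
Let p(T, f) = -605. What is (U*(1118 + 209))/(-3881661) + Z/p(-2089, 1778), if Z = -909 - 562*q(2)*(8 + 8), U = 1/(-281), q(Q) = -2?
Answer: -3724899959948/131980355661 ≈ -28.223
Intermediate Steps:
U = -1/281 ≈ -0.0035587
Z = 17075 (Z = -909 - (-1124)*(8 + 8) = -909 - (-1124)*16 = -909 - 562*(-32) = -909 + 17984 = 17075)
(U*(1118 + 209))/(-3881661) + Z/p(-2089, 1778) = -(1118 + 209)/281/(-3881661) + 17075/(-605) = -1/281*1327*(-1/3881661) + 17075*(-1/605) = -1327/281*(-1/3881661) - 3415/121 = 1327/1090746741 - 3415/121 = -3724899959948/131980355661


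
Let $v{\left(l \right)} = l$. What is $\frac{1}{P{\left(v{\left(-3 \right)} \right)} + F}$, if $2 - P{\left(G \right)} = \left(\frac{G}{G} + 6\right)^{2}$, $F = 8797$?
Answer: $\frac{1}{8750} \approx 0.00011429$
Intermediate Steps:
$P{\left(G \right)} = -47$ ($P{\left(G \right)} = 2 - \left(\frac{G}{G} + 6\right)^{2} = 2 - \left(1 + 6\right)^{2} = 2 - 7^{2} = 2 - 49 = -47$)
$\frac{1}{P{\left(v{\left(-3 \right)} \right)} + F} = \frac{1}{-47 + 8797} = \frac{1}{8750}$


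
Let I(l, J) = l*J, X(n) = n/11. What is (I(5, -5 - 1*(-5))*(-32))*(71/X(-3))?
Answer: 0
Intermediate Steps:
X(n) = n/11 (X(n) = n*(1/11) = n/11)
I(l, J) = J*l
(I(5, -5 - 1*(-5))*(-32))*(71/X(-3)) = (((-5 - 1*(-5))*5)*(-32))*(71/(((1/11)*(-3)))) = (((-5 + 5)*5)*(-32))*(71/(-3/11)) = ((0*5)*(-32))*(71*(-11/3)) = (0*(-32))*(-781/3) = 0*(-781/3) = 0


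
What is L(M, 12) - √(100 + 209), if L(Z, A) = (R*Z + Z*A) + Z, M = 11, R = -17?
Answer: -44 - √309 ≈ -61.578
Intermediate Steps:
L(Z, A) = -16*Z + A*Z (L(Z, A) = (-17*Z + Z*A) + Z = (-17*Z + A*Z) + Z = -16*Z + A*Z)
L(M, 12) - √(100 + 209) = 11*(-16 + 12) - √(100 + 209) = 11*(-4) - √309 = -44 - √309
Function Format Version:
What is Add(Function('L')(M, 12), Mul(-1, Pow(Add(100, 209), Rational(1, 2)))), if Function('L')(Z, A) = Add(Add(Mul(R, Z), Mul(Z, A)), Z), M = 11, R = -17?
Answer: Add(-44, Mul(-1, Pow(309, Rational(1, 2)))) ≈ -61.578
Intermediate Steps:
Function('L')(Z, A) = Add(Mul(-16, Z), Mul(A, Z)) (Function('L')(Z, A) = Add(Add(Mul(-17, Z), Mul(Z, A)), Z) = Add(Add(Mul(-17, Z), Mul(A, Z)), Z) = Add(Mul(-16, Z), Mul(A, Z)))
Add(Function('L')(M, 12), Mul(-1, Pow(Add(100, 209), Rational(1, 2)))) = Add(Mul(11, Add(-16, 12)), Mul(-1, Pow(Add(100, 209), Rational(1, 2)))) = Add(Mul(11, -4), Mul(-1, Pow(309, Rational(1, 2)))) = Add(-44, Mul(-1, Pow(309, Rational(1, 2))))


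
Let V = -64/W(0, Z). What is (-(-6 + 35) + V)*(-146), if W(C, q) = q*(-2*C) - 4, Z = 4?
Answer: 1898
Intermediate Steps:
W(C, q) = -4 - 2*C*q (W(C, q) = -2*C*q - 4 = -4 - 2*C*q)
V = 16 (V = -64/(-4 - 2*0*4) = -64/(-4 + 0) = -64/(-4) = -64*(-¼) = 16)
(-(-6 + 35) + V)*(-146) = (-(-6 + 35) + 16)*(-146) = (-1*29 + 16)*(-146) = (-29 + 16)*(-146) = -13*(-146) = 1898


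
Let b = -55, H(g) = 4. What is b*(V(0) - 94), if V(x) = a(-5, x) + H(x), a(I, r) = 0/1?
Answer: 4950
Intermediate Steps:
a(I, r) = 0 (a(I, r) = 0*1 = 0)
V(x) = 4 (V(x) = 0 + 4 = 4)
b*(V(0) - 94) = -55*(4 - 94) = -55*(-90) = 4950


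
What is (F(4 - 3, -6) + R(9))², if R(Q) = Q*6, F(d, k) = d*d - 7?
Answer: 2304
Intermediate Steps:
F(d, k) = -7 + d² (F(d, k) = d² - 7 = -7 + d²)
R(Q) = 6*Q
(F(4 - 3, -6) + R(9))² = ((-7 + (4 - 3)²) + 6*9)² = ((-7 + 1²) + 54)² = ((-7 + 1) + 54)² = (-6 + 54)² = 48² = 2304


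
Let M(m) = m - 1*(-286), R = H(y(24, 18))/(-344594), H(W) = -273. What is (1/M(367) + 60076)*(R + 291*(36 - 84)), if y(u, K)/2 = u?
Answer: -188823530716255251/225019882 ≈ -8.3914e+8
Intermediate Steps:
y(u, K) = 2*u
R = 273/344594 (R = -273/(-344594) = -273*(-1/344594) = 273/344594 ≈ 0.00079224)
M(m) = 286 + m (M(m) = m + 286 = 286 + m)
(1/M(367) + 60076)*(R + 291*(36 - 84)) = (1/(286 + 367) + 60076)*(273/344594 + 291*(36 - 84)) = (1/653 + 60076)*(273/344594 + 291*(-48)) = (1/653 + 60076)*(273/344594 - 13968) = (39229629/653)*(-4813288719/344594) = -188823530716255251/225019882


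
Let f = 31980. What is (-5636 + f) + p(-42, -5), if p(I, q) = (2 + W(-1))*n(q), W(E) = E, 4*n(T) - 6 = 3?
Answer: 105385/4 ≈ 26346.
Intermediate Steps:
n(T) = 9/4 (n(T) = 3/2 + (¼)*3 = 3/2 + ¾ = 9/4)
p(I, q) = 9/4 (p(I, q) = (2 - 1)*(9/4) = 1*(9/4) = 9/4)
(-5636 + f) + p(-42, -5) = (-5636 + 31980) + 9/4 = 26344 + 9/4 = 105385/4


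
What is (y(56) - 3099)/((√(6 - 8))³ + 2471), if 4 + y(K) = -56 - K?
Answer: -7944265/6105849 - 6430*I*√2/6105849 ≈ -1.3011 - 0.0014893*I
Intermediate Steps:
y(K) = -60 - K (y(K) = -4 + (-56 - K) = -60 - K)
(y(56) - 3099)/((√(6 - 8))³ + 2471) = ((-60 - 1*56) - 3099)/((√(6 - 8))³ + 2471) = ((-60 - 56) - 3099)/((√(-2))³ + 2471) = (-116 - 3099)/((I*√2)³ + 2471) = -3215/(-2*I*√2 + 2471) = -3215/(2471 - 2*I*√2)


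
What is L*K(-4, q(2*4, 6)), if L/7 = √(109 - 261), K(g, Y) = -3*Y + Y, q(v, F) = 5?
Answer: -140*I*√38 ≈ -863.02*I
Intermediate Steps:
K(g, Y) = -2*Y
L = 14*I*√38 (L = 7*√(109 - 261) = 7*√(-152) = 7*(2*I*√38) = 14*I*√38 ≈ 86.302*I)
L*K(-4, q(2*4, 6)) = (14*I*√38)*(-2*5) = (14*I*√38)*(-10) = -140*I*√38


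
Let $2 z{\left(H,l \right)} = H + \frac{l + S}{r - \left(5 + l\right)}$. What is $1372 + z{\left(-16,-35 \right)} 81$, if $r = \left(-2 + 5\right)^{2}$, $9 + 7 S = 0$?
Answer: $\frac{62455}{91} \approx 686.32$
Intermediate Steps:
$S = - \frac{9}{7}$ ($S = - \frac{9}{7} + \frac{1}{7} \cdot 0 = - \frac{9}{7} + 0 = - \frac{9}{7} \approx -1.2857$)
$r = 9$ ($r = 3^{2} = 9$)
$z{\left(H,l \right)} = \frac{H}{2} + \frac{- \frac{9}{7} + l}{2 \left(4 - l\right)}$ ($z{\left(H,l \right)} = \frac{H + \frac{l - \frac{9}{7}}{9 - \left(5 + l\right)}}{2} = \frac{H + \frac{- \frac{9}{7} + l}{4 - l}}{2} = \frac{H}{2} + \frac{- \frac{9}{7} + l}{2 \left(4 - l\right)}$)
$1372 + z{\left(-16,-35 \right)} 81 = 1372 + \frac{9 - -448 - -245 + 7 \left(-16\right) \left(-35\right)}{14 \left(-4 - 35\right)} 81 = 1372 + \frac{9 + 448 + 245 + 3920}{14 \left(-39\right)} 81 = 1372 + \frac{1}{14} \left(- \frac{1}{39}\right) 4622 \cdot 81 = 1372 - \frac{62397}{91} = \frac{62455}{91}$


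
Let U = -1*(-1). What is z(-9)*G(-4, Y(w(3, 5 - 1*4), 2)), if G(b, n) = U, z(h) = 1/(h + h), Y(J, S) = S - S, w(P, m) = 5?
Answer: -1/18 ≈ -0.055556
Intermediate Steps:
Y(J, S) = 0
z(h) = 1/(2*h)
U = 1
G(b, n) = 1
z(-9)*G(-4, Y(w(3, 5 - 1*4), 2)) = ((½)/(-9))*1 = ((½)*(-⅑))*1 = -1/18*1 = -1/18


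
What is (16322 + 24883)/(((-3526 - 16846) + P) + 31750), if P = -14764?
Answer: -41205/3386 ≈ -12.169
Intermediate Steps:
(16322 + 24883)/(((-3526 - 16846) + P) + 31750) = (16322 + 24883)/(((-3526 - 16846) - 14764) + 31750) = 41205/((-20372 - 14764) + 31750) = 41205/(-35136 + 31750) = 41205/(-3386) = 41205*(-1/3386) = -41205/3386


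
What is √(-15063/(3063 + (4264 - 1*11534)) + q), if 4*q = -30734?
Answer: I*√543702945002/8414 ≈ 87.635*I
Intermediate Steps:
q = -15367/2 (q = (¼)*(-30734) = -15367/2 ≈ -7683.5)
√(-15063/(3063 + (4264 - 1*11534)) + q) = √(-15063/(3063 + (4264 - 1*11534)) - 15367/2) = √(-15063/(3063 + (4264 - 11534)) - 15367/2) = √(-15063/(3063 - 7270) - 15367/2) = √(-15063/(-4207) - 15367/2) = √(-15063*(-1/4207) - 15367/2) = √(15063/4207 - 15367/2) = √(-64618843/8414) = I*√543702945002/8414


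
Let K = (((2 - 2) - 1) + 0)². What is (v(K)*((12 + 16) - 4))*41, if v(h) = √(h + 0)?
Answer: 984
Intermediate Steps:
K = 1 (K = ((0 - 1) + 0)² = (-1 + 0)² = (-1)² = 1)
v(h) = √h
(v(K)*((12 + 16) - 4))*41 = (√1*((12 + 16) - 4))*41 = (1*(28 - 4))*41 = (1*24)*41 = 24*41 = 984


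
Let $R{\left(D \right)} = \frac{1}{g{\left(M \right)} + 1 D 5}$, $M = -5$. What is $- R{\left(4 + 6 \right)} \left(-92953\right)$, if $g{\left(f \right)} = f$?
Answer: $\frac{92953}{45} \approx 2065.6$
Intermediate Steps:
$R{\left(D \right)} = \frac{1}{-5 + 5 D}$ ($R{\left(D \right)} = \frac{1}{-5 + 1 D 5} = \frac{1}{-5 + D 5} = \frac{1}{-5 + 5 D}$)
$- R{\left(4 + 6 \right)} \left(-92953\right) = - \frac{1}{5 \left(-1 + \left(4 + 6\right)\right)} \left(-92953\right) = - \frac{1}{5 \left(-1 + 10\right)} \left(-92953\right) = - \frac{1}{5 \cdot 9} \left(-92953\right) = \left(-1\right) \frac{1}{45} \left(-92953\right) = \left(- \frac{1}{45}\right) \left(-92953\right) = \frac{92953}{45}$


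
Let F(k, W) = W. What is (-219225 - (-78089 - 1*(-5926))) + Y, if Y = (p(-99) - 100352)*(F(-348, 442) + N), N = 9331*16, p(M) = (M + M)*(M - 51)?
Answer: -10579436238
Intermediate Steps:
p(M) = 2*M*(-51 + M) (p(M) = (2*M)*(-51 + M) = 2*M*(-51 + M))
N = 149296
Y = -10579289176 (Y = (2*(-99)*(-51 - 99) - 100352)*(442 + 149296) = (2*(-99)*(-150) - 100352)*149738 = (29700 - 100352)*149738 = -70652*149738 = -10579289176)
(-219225 - (-78089 - 1*(-5926))) + Y = (-219225 - (-78089 - 1*(-5926))) - 10579289176 = (-219225 - (-78089 + 5926)) - 10579289176 = (-219225 - 1*(-72163)) - 10579289176 = (-219225 + 72163) - 10579289176 = -147062 - 10579289176 = -10579436238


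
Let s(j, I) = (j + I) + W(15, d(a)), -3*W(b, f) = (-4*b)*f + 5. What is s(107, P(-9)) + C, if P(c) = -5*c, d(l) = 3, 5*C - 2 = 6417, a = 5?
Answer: 22412/15 ≈ 1494.1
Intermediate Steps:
C = 6419/5 (C = ⅖ + (⅕)*6417 = ⅖ + 6417/5 = 6419/5 ≈ 1283.8)
W(b, f) = -5/3 + 4*b*f/3 (W(b, f) = -((-4*b)*f + 5)/3 = -(-4*b*f + 5)/3 = -(5 - 4*b*f)/3 = -5/3 + 4*b*f/3)
s(j, I) = 175/3 + I + j (s(j, I) = (j + I) + (-5/3 + (4/3)*15*3) = (I + j) + (-5/3 + 60) = (I + j) + 175/3 = 175/3 + I + j)
s(107, P(-9)) + C = (175/3 - 5*(-9) + 107) + 6419/5 = (175/3 + 45 + 107) + 6419/5 = 631/3 + 6419/5 = 22412/15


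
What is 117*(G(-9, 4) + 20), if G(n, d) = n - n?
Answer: 2340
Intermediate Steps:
G(n, d) = 0
117*(G(-9, 4) + 20) = 117*(0 + 20) = 117*20 = 2340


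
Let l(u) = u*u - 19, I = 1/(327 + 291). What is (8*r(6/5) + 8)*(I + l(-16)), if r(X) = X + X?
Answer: 9959756/1545 ≈ 6446.4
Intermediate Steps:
r(X) = 2*X
I = 1/618 ≈ 0.0016181
l(u) = -19 + u**2 (l(u) = u**2 - 19 = -19 + u**2)
(8*r(6/5) + 8)*(I + l(-16)) = (8*(2*(6/5)) + 8)*(1/618 + (-19 + (-16)**2)) = (8*(2*(6*(1/5))) + 8)*(1/618 + (-19 + 256)) = (8*(2*(6/5)) + 8)*(1/618 + 237) = (8*(12/5) + 8)*(146467/618) = (96/5 + 8)*(146467/618) = (136/5)*(146467/618) = 9959756/1545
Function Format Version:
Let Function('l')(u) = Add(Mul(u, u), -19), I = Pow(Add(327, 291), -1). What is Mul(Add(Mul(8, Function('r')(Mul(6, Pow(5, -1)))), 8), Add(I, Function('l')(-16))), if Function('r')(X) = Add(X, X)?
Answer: Rational(9959756, 1545) ≈ 6446.4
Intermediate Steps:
Function('r')(X) = Mul(2, X)
I = Rational(1, 618) (I = Pow(618, -1) = Rational(1, 618) ≈ 0.0016181)
Function('l')(u) = Add(-19, Pow(u, 2)) (Function('l')(u) = Add(Pow(u, 2), -19) = Add(-19, Pow(u, 2)))
Mul(Add(Mul(8, Function('r')(Mul(6, Pow(5, -1)))), 8), Add(I, Function('l')(-16))) = Mul(Add(Mul(8, Mul(2, Mul(6, Pow(5, -1)))), 8), Add(Rational(1, 618), Add(-19, Pow(-16, 2)))) = Mul(Add(Mul(8, Mul(2, Mul(6, Rational(1, 5)))), 8), Add(Rational(1, 618), Add(-19, 256))) = Mul(Add(Mul(8, Mul(2, Rational(6, 5))), 8), Add(Rational(1, 618), 237)) = Mul(Add(Mul(8, Rational(12, 5)), 8), Rational(146467, 618)) = Mul(Add(Rational(96, 5), 8), Rational(146467, 618)) = Mul(Rational(136, 5), Rational(146467, 618)) = Rational(9959756, 1545)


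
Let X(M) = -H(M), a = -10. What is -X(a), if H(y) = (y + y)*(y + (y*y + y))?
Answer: -1600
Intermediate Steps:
H(y) = 2*y*(y² + 2*y) (H(y) = (2*y)*(y + (y² + y)) = (2*y)*(y + (y + y²)) = (2*y)*(y² + 2*y) = 2*y*(y² + 2*y))
X(M) = -2*M²*(2 + M)
-X(a) = -2*(-10)²*(-2 - 1*(-10)) = -2*100*(-2 + 10) = -2*100*8 = -1*1600 = -1600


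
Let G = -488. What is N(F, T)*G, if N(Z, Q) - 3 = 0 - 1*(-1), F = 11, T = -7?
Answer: -1952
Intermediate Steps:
N(Z, Q) = 4 (N(Z, Q) = 3 + (0 - 1*(-1)) = 3 + (0 + 1) = 3 + 1 = 4)
N(F, T)*G = 4*(-488) = -1952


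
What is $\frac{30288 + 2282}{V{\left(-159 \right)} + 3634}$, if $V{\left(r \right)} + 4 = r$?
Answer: $\frac{32570}{3471} \approx 9.3835$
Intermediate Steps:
$V{\left(r \right)} = -4 + r$
$\frac{30288 + 2282}{V{\left(-159 \right)} + 3634} = \frac{30288 + 2282}{\left(-4 - 159\right) + 3634} = \frac{32570}{-163 + 3634} = \frac{32570}{3471}$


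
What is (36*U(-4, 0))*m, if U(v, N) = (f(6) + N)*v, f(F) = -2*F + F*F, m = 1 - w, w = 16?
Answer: 51840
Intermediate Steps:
m = -15 (m = 1 - 1*16 = 1 - 16 = -15)
f(F) = F² - 2*F (f(F) = -2*F + F² = F² - 2*F)
U(v, N) = v*(24 + N) (U(v, N) = (6*(-2 + 6) + N)*v = (6*4 + N)*v = (24 + N)*v = v*(24 + N))
(36*U(-4, 0))*m = (36*(-4*(24 + 0)))*(-15) = (36*(-4*24))*(-15) = (36*(-96))*(-15) = -3456*(-15) = 51840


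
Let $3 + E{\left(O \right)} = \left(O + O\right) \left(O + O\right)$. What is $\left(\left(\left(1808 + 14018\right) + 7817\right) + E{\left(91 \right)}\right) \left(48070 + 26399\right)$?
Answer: $4227158316$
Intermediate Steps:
$E{\left(O \right)} = -3 + 4 O^{2}$ ($E{\left(O \right)} = -3 + \left(O + O\right) \left(O + O\right) = -3 + 2 O 2 O = -3 + 4 O^{2}$)
$\left(\left(\left(1808 + 14018\right) + 7817\right) + E{\left(91 \right)}\right) \left(48070 + 26399\right) = \left(\left(\left(1808 + 14018\right) + 7817\right) - \left(3 - 4 \cdot 91^{2}\right)\right) \left(48070 + 26399\right) = \left(\left(15826 + 7817\right) + \left(-3 + 4 \cdot 8281\right)\right) 74469 = \left(23643 + \left(-3 + 33124\right)\right) 74469 = \left(23643 + 33121\right) 74469 = 56764 \cdot 74469 = 4227158316$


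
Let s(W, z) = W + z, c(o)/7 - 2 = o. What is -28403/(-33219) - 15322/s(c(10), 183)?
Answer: -167132639/2956491 ≈ -56.531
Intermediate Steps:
c(o) = 14 + 7*o
-28403/(-33219) - 15322/s(c(10), 183) = -28403/(-33219) - 15322/((14 + 7*10) + 183) = -28403*(-1/33219) - 15322/((14 + 70) + 183) = 28403/33219 - 15322/(84 + 183) = 28403/33219 - 15322/267 = -167132639/2956491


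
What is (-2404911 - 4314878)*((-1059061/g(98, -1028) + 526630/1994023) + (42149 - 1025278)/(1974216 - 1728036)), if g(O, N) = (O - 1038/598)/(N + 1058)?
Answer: 31336962148605591126208834429/14129246059735620 ≈ 2.2179e+12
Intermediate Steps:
g(O, N) = (-519/299 + O)/(1058 + N) (g(O, N) = (O - 1038*1/598)/(1058 + N) = (O - 519/299)/(1058 + N) = (-519/299 + O)/(1058 + N))
(-2404911 - 4314878)*((-1059061/g(98, -1028) + 526630/1994023) + (42149 - 1025278)/(1974216 - 1728036)) = (-2404911 - 4314878)*((-1059061*(1058 - 1028)/(-519/299 + 98) + 526630/1994023) + (42149 - 1025278)/(1974216 - 1728036)) = -6719789*((-1059061/((28783/299)/30) + 526630*(1/1994023)) - 983129/246180) = -6719789*((-1059061/((1/30)*(28783/299)) + 526630/1994023) - 983129*1/246180) = -6719789*((-1059061/28783/8970 + 526630/1994023) - 983129/246180) = -6719789*((-1059061*8970/28783 + 526630/1994023) - 983129/246180) = -6719789*((-9499777170/28783 + 526630/1994023) - 983129/246180) = -6719789*(-18942759013863620/57393964009 - 983129/246180) = -6719789*(-4663384839703388175761/14129246059735620) = 31336962148605591126208834429/14129246059735620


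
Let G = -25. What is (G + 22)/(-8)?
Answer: 3/8 ≈ 0.37500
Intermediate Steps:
(G + 22)/(-8) = (-25 + 22)/(-8) = -3*(-⅛) = 3/8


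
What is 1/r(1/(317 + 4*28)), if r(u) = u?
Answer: 429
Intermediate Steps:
1/r(1/(317 + 4*28)) = 1/(1/(317 + 4*28)) = 1/(1/(317 + 112)) = 1/(1/429) = 429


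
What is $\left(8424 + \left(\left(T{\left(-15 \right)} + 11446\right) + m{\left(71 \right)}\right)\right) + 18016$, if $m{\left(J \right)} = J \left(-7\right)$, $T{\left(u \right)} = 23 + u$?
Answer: $37397$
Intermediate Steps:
$m{\left(J \right)} = - 7 J$
$\left(8424 + \left(\left(T{\left(-15 \right)} + 11446\right) + m{\left(71 \right)}\right)\right) + 18016 = \left(8424 + \left(\left(\left(23 - 15\right) + 11446\right) - 497\right)\right) + 18016 = \left(8424 + \left(\left(8 + 11446\right) - 497\right)\right) + 18016 = \left(8424 + \left(11454 - 497\right)\right) + 18016 = \left(8424 + 10957\right) + 18016 = 19381 + 18016 = 37397$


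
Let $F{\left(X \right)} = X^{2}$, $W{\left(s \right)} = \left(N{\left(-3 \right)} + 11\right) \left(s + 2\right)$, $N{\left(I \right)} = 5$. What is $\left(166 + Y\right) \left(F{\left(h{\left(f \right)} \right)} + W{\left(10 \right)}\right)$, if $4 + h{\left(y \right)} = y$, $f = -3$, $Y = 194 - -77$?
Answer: $105317$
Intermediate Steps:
$Y = 271$ ($Y = 194 + 77 = 271$)
$h{\left(y \right)} = -4 + y$
$W{\left(s \right)} = 32 + 16 s$ ($W{\left(s \right)} = \left(5 + 11\right) \left(s + 2\right) = 16 \left(2 + s\right) = 32 + 16 s$)
$\left(166 + Y\right) \left(F{\left(h{\left(f \right)} \right)} + W{\left(10 \right)}\right) = \left(166 + 271\right) \left(\left(-4 - 3\right)^{2} + \left(32 + 16 \cdot 10\right)\right) = 437 \left(\left(-7\right)^{2} + \left(32 + 160\right)\right) = 437 \left(49 + 192\right) = 437 \cdot 241 = 105317$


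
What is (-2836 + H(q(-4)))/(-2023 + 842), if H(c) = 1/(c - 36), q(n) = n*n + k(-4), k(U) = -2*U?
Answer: 34033/14172 ≈ 2.4014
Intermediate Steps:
q(n) = 8 + n² (q(n) = n*n - 2*(-4) = n² + 8 = 8 + n²)
H(c) = 1/(-36 + c)
(-2836 + H(q(-4)))/(-2023 + 842) = (-2836 + 1/(-36 + (8 + (-4)²)))/(-2023 + 842) = (-2836 + 1/(-36 + (8 + 16)))/(-1181) = (-2836 + 1/(-36 + 24))*(-1/1181) = (-2836 + 1/(-12))*(-1/1181) = (-2836 - 1/12)*(-1/1181) = -34033/12*(-1/1181) = 34033/14172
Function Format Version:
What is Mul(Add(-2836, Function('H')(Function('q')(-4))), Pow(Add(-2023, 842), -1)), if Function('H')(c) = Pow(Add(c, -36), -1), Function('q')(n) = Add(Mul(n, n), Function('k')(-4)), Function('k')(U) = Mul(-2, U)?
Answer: Rational(34033, 14172) ≈ 2.4014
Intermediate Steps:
Function('q')(n) = Add(8, Pow(n, 2)) (Function('q')(n) = Add(Mul(n, n), Mul(-2, -4)) = Add(Pow(n, 2), 8) = Add(8, Pow(n, 2)))
Function('H')(c) = Pow(Add(-36, c), -1)
Mul(Add(-2836, Function('H')(Function('q')(-4))), Pow(Add(-2023, 842), -1)) = Mul(Add(-2836, Pow(Add(-36, Add(8, Pow(-4, 2))), -1)), Pow(Add(-2023, 842), -1)) = Mul(Add(-2836, Pow(Add(-36, Add(8, 16)), -1)), Pow(-1181, -1)) = Mul(Add(-2836, Pow(Add(-36, 24), -1)), Rational(-1, 1181)) = Mul(Add(-2836, Pow(-12, -1)), Rational(-1, 1181)) = Mul(Add(-2836, Rational(-1, 12)), Rational(-1, 1181)) = Mul(Rational(-34033, 12), Rational(-1, 1181)) = Rational(34033, 14172)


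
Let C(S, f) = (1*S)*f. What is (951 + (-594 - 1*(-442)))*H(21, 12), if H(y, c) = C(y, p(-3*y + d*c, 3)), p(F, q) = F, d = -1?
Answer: -1258425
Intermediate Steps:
C(S, f) = S*f
H(y, c) = y*(-c - 3*y) (H(y, c) = y*(-3*y - c) = y*(-c - 3*y))
(951 + (-594 - 1*(-442)))*H(21, 12) = (951 + (-594 - 1*(-442)))*(21*(-1*12 - 3*21)) = (951 + (-594 + 442))*(21*(-12 - 63)) = (951 - 152)*(21*(-75)) = 799*(-1575) = -1258425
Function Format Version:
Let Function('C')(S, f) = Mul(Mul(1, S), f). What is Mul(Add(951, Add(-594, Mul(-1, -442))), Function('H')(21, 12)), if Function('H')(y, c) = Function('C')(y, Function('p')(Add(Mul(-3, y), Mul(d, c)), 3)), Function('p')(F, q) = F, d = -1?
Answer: -1258425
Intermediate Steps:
Function('C')(S, f) = Mul(S, f)
Function('H')(y, c) = Mul(y, Add(Mul(-1, c), Mul(-3, y))) (Function('H')(y, c) = Mul(y, Add(Mul(-3, y), Mul(-1, c))) = Mul(y, Add(Mul(-1, c), Mul(-3, y))))
Mul(Add(951, Add(-594, Mul(-1, -442))), Function('H')(21, 12)) = Mul(Add(951, Add(-594, Mul(-1, -442))), Mul(21, Add(Mul(-1, 12), Mul(-3, 21)))) = Mul(Add(951, Add(-594, 442)), Mul(21, Add(-12, -63))) = Mul(Add(951, -152), Mul(21, -75)) = Mul(799, -1575) = -1258425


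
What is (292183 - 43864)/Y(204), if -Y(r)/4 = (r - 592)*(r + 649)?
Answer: 248319/1323856 ≈ 0.18757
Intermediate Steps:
Y(r) = -4*(-592 + r)*(649 + r) (Y(r) = -4*(r - 592)*(r + 649) = -4*(-592 + r)*(649 + r))
(292183 - 43864)/Y(204) = (292183 - 43864)/(1536832 - 228*204 - 4*204²) = 248319/(1536832 - 46512 - 4*41616) = 248319/(1536832 - 46512 - 166464) = 248319/1323856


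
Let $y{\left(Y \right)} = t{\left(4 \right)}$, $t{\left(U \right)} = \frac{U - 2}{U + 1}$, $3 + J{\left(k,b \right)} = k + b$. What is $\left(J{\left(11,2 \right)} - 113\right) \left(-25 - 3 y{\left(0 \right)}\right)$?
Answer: $\frac{13493}{5} \approx 2698.6$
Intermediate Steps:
$J{\left(k,b \right)} = -3 + b + k$ ($J{\left(k,b \right)} = -3 + \left(k + b\right) = -3 + \left(b + k\right) = -3 + b + k$)
$t{\left(U \right)} = \frac{-2 + U}{1 + U}$
$y{\left(Y \right)} = \frac{2}{5}$ ($y{\left(Y \right)} = \frac{-2 + 4}{1 + 4} = \frac{1}{5} \cdot 2 = \frac{2}{5}$)
$\left(J{\left(11,2 \right)} - 113\right) \left(-25 - 3 y{\left(0 \right)}\right) = \left(\left(-3 + 2 + 11\right) - 113\right) \left(-25 - \frac{6}{5}\right) = \left(10 - 113\right) \left(-25 - \frac{6}{5}\right) = \left(-103\right) \left(- \frac{131}{5}\right) = \frac{13493}{5}$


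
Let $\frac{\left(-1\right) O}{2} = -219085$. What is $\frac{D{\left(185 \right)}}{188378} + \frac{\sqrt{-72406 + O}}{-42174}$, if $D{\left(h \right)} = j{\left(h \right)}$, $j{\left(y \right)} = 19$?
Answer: $\frac{19}{188378} - \frac{\sqrt{91441}}{21087} \approx -0.014239$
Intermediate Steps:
$O = 438170$ ($O = \left(-2\right) \left(-219085\right) = 438170$)
$D{\left(h \right)} = 19$
$\frac{D{\left(185 \right)}}{188378} + \frac{\sqrt{-72406 + O}}{-42174} = \frac{19}{188378} + \frac{\sqrt{-72406 + 438170}}{-42174} = 19 \cdot \frac{1}{188378} + \sqrt{365764} \left(- \frac{1}{42174}\right) = \frac{19}{188378} + 2 \sqrt{91441} \left(- \frac{1}{42174}\right) = \frac{19}{188378} - \frac{\sqrt{91441}}{21087}$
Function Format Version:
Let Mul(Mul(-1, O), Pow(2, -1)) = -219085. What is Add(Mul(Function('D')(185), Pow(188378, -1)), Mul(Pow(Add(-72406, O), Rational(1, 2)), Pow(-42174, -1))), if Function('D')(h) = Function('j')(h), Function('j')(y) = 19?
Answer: Add(Rational(19, 188378), Mul(Rational(-1, 21087), Pow(91441, Rational(1, 2)))) ≈ -0.014239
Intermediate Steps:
O = 438170 (O = Mul(-2, -219085) = 438170)
Function('D')(h) = 19
Add(Mul(Function('D')(185), Pow(188378, -1)), Mul(Pow(Add(-72406, O), Rational(1, 2)), Pow(-42174, -1))) = Add(Mul(19, Pow(188378, -1)), Mul(Pow(Add(-72406, 438170), Rational(1, 2)), Pow(-42174, -1))) = Add(Mul(19, Rational(1, 188378)), Mul(Pow(365764, Rational(1, 2)), Rational(-1, 42174))) = Add(Rational(19, 188378), Mul(Mul(2, Pow(91441, Rational(1, 2))), Rational(-1, 42174))) = Add(Rational(19, 188378), Mul(Rational(-1, 21087), Pow(91441, Rational(1, 2))))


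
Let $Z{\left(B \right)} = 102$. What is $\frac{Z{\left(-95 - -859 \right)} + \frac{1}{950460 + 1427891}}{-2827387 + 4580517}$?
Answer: $\frac{242591803}{4169558488630} \approx 5.8182 \cdot 10^{-5}$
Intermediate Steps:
$\frac{Z{\left(-95 - -859 \right)} + \frac{1}{950460 + 1427891}}{-2827387 + 4580517} = \frac{102 + \frac{1}{950460 + 1427891}}{-2827387 + 4580517} = \frac{102 + \frac{1}{2378351}}{1753130} = \left(102 + \frac{1}{2378351}\right) \frac{1}{1753130} = \frac{242591803}{2378351} \cdot \frac{1}{1753130} = \frac{242591803}{4169558488630}$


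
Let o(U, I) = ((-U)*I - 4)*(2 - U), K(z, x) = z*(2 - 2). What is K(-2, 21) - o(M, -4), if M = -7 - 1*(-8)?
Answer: 0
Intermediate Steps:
M = 1 (M = -7 + 8 = 1)
K(z, x) = 0 (K(z, x) = z*0 = 0)
o(U, I) = (-4 - I*U)*(2 - U) (o(U, I) = (-I*U - 4)*(2 - U) = (-4 - I*U)*(2 - U))
K(-2, 21) - o(M, -4) = 0 - (-8 + 4*1 - 4*1² - 2*(-4)*1) = 0 - (-8 + 4 - 4*1 + 8) = 0 - (-8 + 4 - 4 + 8) = 0 - 1*0 = 0 + 0 = 0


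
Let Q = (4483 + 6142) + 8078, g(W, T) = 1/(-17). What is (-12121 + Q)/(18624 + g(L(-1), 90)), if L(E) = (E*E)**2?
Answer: 111894/316607 ≈ 0.35342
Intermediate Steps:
L(E) = E**4 (L(E) = (E**2)**2 = E**4)
g(W, T) = -1/17
Q = 18703 (Q = 10625 + 8078 = 18703)
(-12121 + Q)/(18624 + g(L(-1), 90)) = (-12121 + 18703)/(18624 - 1/17) = 6582/(316607/17) = 6582*(17/316607) = 111894/316607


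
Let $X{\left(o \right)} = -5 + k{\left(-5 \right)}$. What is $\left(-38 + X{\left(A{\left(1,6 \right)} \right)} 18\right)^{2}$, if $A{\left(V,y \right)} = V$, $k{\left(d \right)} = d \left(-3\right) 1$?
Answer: $20164$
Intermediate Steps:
$k{\left(d \right)} = - 3 d$ ($k{\left(d \right)} = - 3 d 1 = - 3 d$)
$X{\left(o \right)} = 10$ ($X{\left(o \right)} = -5 - -15 = -5 + 15 = 10$)
$\left(-38 + X{\left(A{\left(1,6 \right)} \right)} 18\right)^{2} = \left(-38 + 10 \cdot 18\right)^{2} = \left(-38 + 180\right)^{2} = 142^{2} = 20164$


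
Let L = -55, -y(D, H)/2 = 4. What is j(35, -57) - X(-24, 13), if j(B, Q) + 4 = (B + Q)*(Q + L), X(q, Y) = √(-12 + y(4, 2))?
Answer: 2460 - 2*I*√5 ≈ 2460.0 - 4.4721*I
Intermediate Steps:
y(D, H) = -8 (y(D, H) = -2*4 = -8)
X(q, Y) = 2*I*√5 (X(q, Y) = √(-12 - 8) = √(-20) = 2*I*√5)
j(B, Q) = -4 + (-55 + Q)*(B + Q) (j(B, Q) = -4 + (B + Q)*(Q - 55) = -4 + (B + Q)*(-55 + Q) = -4 + (-55 + Q)*(B + Q))
j(35, -57) - X(-24, 13) = (-4 + (-57)² - 55*35 - 55*(-57) + 35*(-57)) - 2*I*√5 = (-4 + 3249 - 1925 + 3135 - 1995) - 2*I*√5 = 2460 - 2*I*√5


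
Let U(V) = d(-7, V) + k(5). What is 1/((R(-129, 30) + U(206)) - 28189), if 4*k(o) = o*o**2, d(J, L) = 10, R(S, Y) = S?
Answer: -4/113107 ≈ -3.5365e-5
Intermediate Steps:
k(o) = o**3/4 (k(o) = (o*o**2)/4 = o**3/4)
U(V) = 165/4 (U(V) = 10 + (1/4)*5**3 = 10 + (1/4)*125 = 10 + 125/4 = 165/4)
1/((R(-129, 30) + U(206)) - 28189) = 1/((-129 + 165/4) - 28189) = 1/(-351/4 - 28189) = 1/(-113107/4) = -4/113107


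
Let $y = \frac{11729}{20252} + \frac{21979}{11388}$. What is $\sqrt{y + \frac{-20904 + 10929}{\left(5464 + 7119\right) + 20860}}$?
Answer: $\frac{\sqrt{513771441023226052298190}}{482059474923} \approx 1.4869$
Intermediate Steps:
$y = \frac{36168035}{14414361}$ ($y = 11729 \cdot \frac{1}{20252} + 21979 \cdot \frac{1}{11388} = \frac{11729}{20252} + \frac{21979}{11388} = \frac{36168035}{14414361} \approx 2.5092$)
$\sqrt{y + \frac{-20904 + 10929}{\left(5464 + 7119\right) + 20860}} = \sqrt{\frac{36168035}{14414361} + \frac{-20904 + 10929}{\left(5464 + 7119\right) + 20860}} = \sqrt{\frac{36168035}{14414361} - \frac{9975}{12583 + 20860}} = \sqrt{\frac{36168035}{14414361} - \frac{9975}{33443}} = \sqrt{\frac{1065784343530}{482059474923}} = \frac{\sqrt{513771441023226052298190}}{482059474923}$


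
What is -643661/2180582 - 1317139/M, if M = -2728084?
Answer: 558084159687/2974405432444 ≈ 0.18763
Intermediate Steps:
-643661/2180582 - 1317139/M = -643661/2180582 - 1317139/(-2728084) = -643661*1/2180582 - 1317139*(-1/2728084) = -643661/2180582 + 1317139/2728084 = 558084159687/2974405432444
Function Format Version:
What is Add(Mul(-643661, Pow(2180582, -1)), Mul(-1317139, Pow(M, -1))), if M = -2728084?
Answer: Rational(558084159687, 2974405432444) ≈ 0.18763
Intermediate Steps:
Add(Mul(-643661, Pow(2180582, -1)), Mul(-1317139, Pow(M, -1))) = Add(Mul(-643661, Pow(2180582, -1)), Mul(-1317139, Pow(-2728084, -1))) = Add(Mul(-643661, Rational(1, 2180582)), Mul(-1317139, Rational(-1, 2728084))) = Add(Rational(-643661, 2180582), Rational(1317139, 2728084)) = Rational(558084159687, 2974405432444)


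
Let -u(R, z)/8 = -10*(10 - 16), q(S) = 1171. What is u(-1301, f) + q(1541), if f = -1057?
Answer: 691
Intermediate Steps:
u(R, z) = -480 (u(R, z) = -(-80)*(10 - 16) = -(-80)*(-6) = -8*60 = -480)
u(-1301, f) + q(1541) = -480 + 1171 = 691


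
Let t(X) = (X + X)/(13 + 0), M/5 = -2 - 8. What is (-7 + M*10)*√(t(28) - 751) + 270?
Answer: 270 - 39*I*√126191 ≈ 270.0 - 13854.0*I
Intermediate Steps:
M = -50 (M = 5*(-2 - 8) = 5*(-10) = -50)
t(X) = 2*X/13 (t(X) = (2*X)/13 = (2*X)*(1/13) = 2*X/13)
(-7 + M*10)*√(t(28) - 751) + 270 = (-7 - 50*10)*√((2/13)*28 - 751) + 270 = (-7 - 500)*√(56/13 - 751) + 270 = -39*I*√126191 + 270 = 270 - 39*I*√126191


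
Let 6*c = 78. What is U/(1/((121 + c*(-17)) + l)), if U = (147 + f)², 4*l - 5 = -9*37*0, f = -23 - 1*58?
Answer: -430155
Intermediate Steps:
c = 13 (c = (⅙)*78 = 13)
f = -81 (f = -23 - 58 = -81)
l = 5/4 (l = 5/4 + (-9*37*0)/4 = 5/4 + (-333*0)/4 = 5/4 + (¼)*0 = 5/4 + 0 = 5/4 ≈ 1.2500)
U = 4356 (U = (147 - 81)² = 66² = 4356)
U/(1/((121 + c*(-17)) + l)) = 4356/(1/((121 + 13*(-17)) + 5/4)) = 4356/(1/((121 - 221) + 5/4)) = 4356/(1/(-100 + 5/4)) = 4356/(1/(-395/4)) = 4356/(-4/395) = 4356*(-395/4) = -430155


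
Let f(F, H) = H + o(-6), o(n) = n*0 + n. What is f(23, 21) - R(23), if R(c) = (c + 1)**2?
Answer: -561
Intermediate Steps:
R(c) = (1 + c)**2
o(n) = n (o(n) = 0 + n = n)
f(F, H) = -6 + H (f(F, H) = H - 6 = -6 + H)
f(23, 21) - R(23) = (-6 + 21) - (1 + 23)**2 = 15 - 1*24**2 = 15 - 1*576 = 15 - 576 = -561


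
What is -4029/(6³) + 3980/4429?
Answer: -5661587/318888 ≈ -17.754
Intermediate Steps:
-4029/(6³) + 3980/4429 = -4029/216 + 3980*(1/4429) = -4029*1/216 + 3980/4429 = -1343/72 + 3980/4429 = -5661587/318888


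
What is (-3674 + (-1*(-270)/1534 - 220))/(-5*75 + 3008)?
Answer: -2986563/2019511 ≈ -1.4789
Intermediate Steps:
(-3674 + (-1*(-270)/1534 - 220))/(-5*75 + 3008) = (-3674 + (270*(1/1534) - 220))/(-375 + 3008) = (-3674 + (135/767 - 220))/2633 = (-3674 - 168605/767)*(1/2633) = -2986563/767*1/2633 = -2986563/2019511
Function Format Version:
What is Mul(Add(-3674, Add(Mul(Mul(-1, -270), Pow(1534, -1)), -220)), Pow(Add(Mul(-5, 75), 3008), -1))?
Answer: Rational(-2986563, 2019511) ≈ -1.4789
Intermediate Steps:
Mul(Add(-3674, Add(Mul(Mul(-1, -270), Pow(1534, -1)), -220)), Pow(Add(Mul(-5, 75), 3008), -1)) = Mul(Add(-3674, Add(Mul(270, Rational(1, 1534)), -220)), Pow(Add(-375, 3008), -1)) = Mul(Add(-3674, Add(Rational(135, 767), -220)), Pow(2633, -1)) = Mul(Add(-3674, Rational(-168605, 767)), Rational(1, 2633)) = Mul(Rational(-2986563, 767), Rational(1, 2633)) = Rational(-2986563, 2019511)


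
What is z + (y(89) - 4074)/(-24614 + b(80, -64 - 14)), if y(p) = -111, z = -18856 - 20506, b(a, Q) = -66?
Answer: -194289995/4936 ≈ -39362.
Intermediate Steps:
z = -39362
z + (y(89) - 4074)/(-24614 + b(80, -64 - 14)) = -39362 + (-111 - 4074)/(-24614 - 66) = -39362 - 4185/(-24680) = -39362 - 4185*(-1/24680) = -39362 + 837/4936 = -194289995/4936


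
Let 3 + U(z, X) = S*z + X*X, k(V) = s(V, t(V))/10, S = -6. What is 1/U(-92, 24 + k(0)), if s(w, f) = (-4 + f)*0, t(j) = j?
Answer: 1/1125 ≈ 0.00088889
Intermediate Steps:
s(w, f) = 0
k(V) = 0 (k(V) = 0/10 = 0*(⅒) = 0)
U(z, X) = -3 + X² - 6*z (U(z, X) = -3 + (-6*z + X*X) = -3 + (-6*z + X²) = -3 + (X² - 6*z) = -3 + X² - 6*z)
1/U(-92, 24 + k(0)) = 1/(-3 + (24 + 0)² - 6*(-92)) = 1/(-3 + 24² + 552) = 1/(-3 + 576 + 552) = 1/1125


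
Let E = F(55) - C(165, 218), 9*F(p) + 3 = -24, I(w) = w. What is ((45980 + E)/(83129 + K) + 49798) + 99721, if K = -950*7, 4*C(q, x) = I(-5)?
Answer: 45740438317/305916 ≈ 1.4952e+5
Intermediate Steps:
C(q, x) = -5/4 (C(q, x) = (¼)*(-5) = -5/4)
F(p) = -3 (F(p) = -⅓ + (⅑)*(-24) = -⅓ - 8/3 = -3)
K = -6650
E = -7/4 (E = -3 - 1*(-5/4) = -3 + 5/4 = -7/4 ≈ -1.7500)
((45980 + E)/(83129 + K) + 49798) + 99721 = ((45980 - 7/4)/(83129 - 6650) + 49798) + 99721 = ((183913/4)/76479 + 49798) + 99721 = ((183913/4)*(1/76479) + 49798) + 99721 = (183913/305916 + 49798) + 99721 = 15234188881/305916 + 99721 = 45740438317/305916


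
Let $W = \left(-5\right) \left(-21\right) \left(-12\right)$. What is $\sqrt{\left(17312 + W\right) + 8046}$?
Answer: $\sqrt{24098} \approx 155.24$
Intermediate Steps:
$W = -1260$ ($W = 105 \left(-12\right) = -1260$)
$\sqrt{\left(17312 + W\right) + 8046} = \sqrt{\left(17312 - 1260\right) + 8046} = \sqrt{16052 + 8046} = \sqrt{24098}$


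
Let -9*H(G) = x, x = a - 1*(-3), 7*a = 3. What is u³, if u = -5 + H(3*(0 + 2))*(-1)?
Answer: -912673/9261 ≈ -98.550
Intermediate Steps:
a = 3/7 (a = (⅐)*3 = 3/7 ≈ 0.42857)
x = 24/7 (x = 3/7 - 1*(-3) = 3/7 + 3 = 24/7 ≈ 3.4286)
H(G) = -8/21 (H(G) = -⅑*24/7 = -8/21)
u = -97/21 (u = -5 - 8/21*(-1) = -5 + 8/21 = -97/21 ≈ -4.6190)
u³ = (-97/21)³ = -912673/9261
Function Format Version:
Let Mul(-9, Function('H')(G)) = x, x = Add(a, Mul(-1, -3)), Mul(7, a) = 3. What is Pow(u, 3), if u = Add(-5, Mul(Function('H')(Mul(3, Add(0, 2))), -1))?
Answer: Rational(-912673, 9261) ≈ -98.550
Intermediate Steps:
a = Rational(3, 7) (a = Mul(Rational(1, 7), 3) = Rational(3, 7) ≈ 0.42857)
x = Rational(24, 7) (x = Add(Rational(3, 7), Mul(-1, -3)) = Add(Rational(3, 7), 3) = Rational(24, 7) ≈ 3.4286)
Function('H')(G) = Rational(-8, 21) (Function('H')(G) = Mul(Rational(-1, 9), Rational(24, 7)) = Rational(-8, 21))
u = Rational(-97, 21) (u = Add(-5, Mul(Rational(-8, 21), -1)) = Add(-5, Rational(8, 21)) = Rational(-97, 21) ≈ -4.6190)
Pow(u, 3) = Pow(Rational(-97, 21), 3) = Rational(-912673, 9261)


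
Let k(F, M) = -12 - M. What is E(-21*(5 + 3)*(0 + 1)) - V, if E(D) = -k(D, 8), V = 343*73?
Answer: -25019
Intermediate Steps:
V = 25039
E(D) = 20 (E(D) = -(-12 - 1*8) = -(-12 - 8) = -1*(-20) = 20)
E(-21*(5 + 3)*(0 + 1)) - V = 20 - 1*25039 = 20 - 25039 = -25019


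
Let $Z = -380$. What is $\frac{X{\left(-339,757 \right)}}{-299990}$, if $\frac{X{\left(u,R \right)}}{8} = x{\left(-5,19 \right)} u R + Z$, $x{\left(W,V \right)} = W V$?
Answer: $- \frac{19503044}{29999} \approx -650.12$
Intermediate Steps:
$x{\left(W,V \right)} = V W$
$X{\left(u,R \right)} = -3040 - 760 R u$ ($X{\left(u,R \right)} = 8 \left(19 \left(-5\right) u R - 380\right) = 8 \left(- 95 u R - 380\right) = 8 \left(- 95 R u - 380\right) = 8 \left(-380 - 95 R u\right) = -3040 - 760 R u$)
$\frac{X{\left(-339,757 \right)}}{-299990} = \frac{-3040 - 575320 \left(-339\right)}{-299990} = \left(-3040 + 195033480\right) \left(- \frac{1}{299990}\right) = 195030440 \left(- \frac{1}{299990}\right) = - \frac{19503044}{29999}$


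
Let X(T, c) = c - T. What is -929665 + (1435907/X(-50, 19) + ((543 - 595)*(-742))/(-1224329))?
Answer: -76778871646058/84478701 ≈ -9.0886e+5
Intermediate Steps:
-929665 + (1435907/X(-50, 19) + ((543 - 595)*(-742))/(-1224329)) = -929665 + (1435907/(19 - 1*(-50)) + ((543 - 595)*(-742))/(-1224329)) = -929665 + (1435907/(19 + 50) - 52*(-742)*(-1/1224329)) = -929665 + (1435907/69 + 38584*(-1/1224329)) = -929665 + (1435907*(1/69) - 38584/1224329) = -929665 + (1435907/69 - 38584/1224329) = -929665 + 1758019919107/84478701 = -76778871646058/84478701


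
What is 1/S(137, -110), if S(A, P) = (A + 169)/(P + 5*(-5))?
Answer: -15/34 ≈ -0.44118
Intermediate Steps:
S(A, P) = (169 + A)/(-25 + P) (S(A, P) = (169 + A)/(P - 25) = (169 + A)/(-25 + P))
1/S(137, -110) = 1/((169 + 137)/(-25 - 110)) = 1/(306/(-135)) = 1/(-1/135*306) = 1/(-34/15) = -15/34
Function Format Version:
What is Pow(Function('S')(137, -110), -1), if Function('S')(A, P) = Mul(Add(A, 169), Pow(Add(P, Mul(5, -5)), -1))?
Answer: Rational(-15, 34) ≈ -0.44118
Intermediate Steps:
Function('S')(A, P) = Mul(Pow(Add(-25, P), -1), Add(169, A)) (Function('S')(A, P) = Mul(Add(169, A), Pow(Add(P, -25), -1)) = Mul(Add(169, A), Pow(Add(-25, P), -1)) = Mul(Pow(Add(-25, P), -1), Add(169, A)))
Pow(Function('S')(137, -110), -1) = Pow(Mul(Pow(Add(-25, -110), -1), Add(169, 137)), -1) = Pow(Mul(Pow(-135, -1), 306), -1) = Pow(Mul(Rational(-1, 135), 306), -1) = Pow(Rational(-34, 15), -1) = Rational(-15, 34)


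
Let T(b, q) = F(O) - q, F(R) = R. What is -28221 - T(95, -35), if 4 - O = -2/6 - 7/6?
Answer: -56523/2 ≈ -28262.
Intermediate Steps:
O = 11/2 (O = 4 - (-2/6 - 7/6) = 4 - (-2*⅙ - 7*⅙) = 4 - (-⅓ - 7/6) = 4 - 1*(-3/2) = 4 + 3/2 = 11/2 ≈ 5.5000)
T(b, q) = 11/2 - q
-28221 - T(95, -35) = -28221 - (11/2 - 1*(-35)) = -28221 - (11/2 + 35) = -28221 - 1*81/2 = -28221 - 81/2 = -56523/2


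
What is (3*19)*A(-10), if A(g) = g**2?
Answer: 5700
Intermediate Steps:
(3*19)*A(-10) = (3*19)*(-10)**2 = 57*100 = 5700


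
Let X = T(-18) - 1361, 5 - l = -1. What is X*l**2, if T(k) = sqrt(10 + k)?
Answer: -48996 + 72*I*sqrt(2) ≈ -48996.0 + 101.82*I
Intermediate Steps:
l = 6 (l = 5 - 1*(-1) = 5 + 1 = 6)
X = -1361 + 2*I*sqrt(2) (X = sqrt(10 - 18) - 1361 = sqrt(-8) - 1361 = 2*I*sqrt(2) - 1361 = -1361 + 2*I*sqrt(2) ≈ -1361.0 + 2.8284*I)
X*l**2 = (-1361 + 2*I*sqrt(2))*6**2 = (-1361 + 2*I*sqrt(2))*36 = -48996 + 72*I*sqrt(2)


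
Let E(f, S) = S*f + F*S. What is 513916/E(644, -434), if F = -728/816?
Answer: -26209716/14234549 ≈ -1.8413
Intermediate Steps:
F = -91/102 (F = -728*1/816 = -91/102 ≈ -0.89216)
E(f, S) = -91*S/102 + S*f (E(f, S) = S*f - 91*S/102 = -91*S/102 + S*f)
513916/E(644, -434) = 513916/(((1/102)*(-434)*(-91 + 102*644))) = 513916/(((1/102)*(-434)*(-91 + 65688))) = 513916/(((1/102)*(-434)*65597)) = 513916/(-14234549/51) = 513916*(-51/14234549) = -26209716/14234549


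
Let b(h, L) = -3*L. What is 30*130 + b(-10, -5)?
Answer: 3915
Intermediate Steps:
30*130 + b(-10, -5) = 30*130 - 3*(-5) = 3900 + 15 = 3915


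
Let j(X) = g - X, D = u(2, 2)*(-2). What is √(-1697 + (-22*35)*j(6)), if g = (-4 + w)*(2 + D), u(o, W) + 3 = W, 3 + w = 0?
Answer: √24483 ≈ 156.47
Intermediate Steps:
w = -3 (w = -3 + 0 = -3)
u(o, W) = -3 + W
D = 2 (D = (-3 + 2)*(-2) = -1*(-2) = 2)
g = -28 (g = (-4 - 3)*(2 + 2) = -7*4 = -28)
j(X) = -28 - X
√(-1697 + (-22*35)*j(6)) = √(-1697 + (-22*35)*(-28 - 1*6)) = √(-1697 - 770*(-28 - 6)) = √(-1697 - 770*(-34)) = √(-1697 + 26180) = √24483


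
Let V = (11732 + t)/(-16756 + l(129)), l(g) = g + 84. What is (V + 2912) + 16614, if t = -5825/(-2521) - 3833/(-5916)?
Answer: 4817400883305403/246726206148 ≈ 19525.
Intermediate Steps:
l(g) = 84 + g
t = 44123693/14914236 (t = -5825*(-1/2521) - 3833*(-1/5916) = 5825/2521 + 3833/5916 = 44123693/14914236 ≈ 2.9585)
V = -175017940445/246726206148 (V = (11732 + 44123693/14914236)/(-16756 + (84 + 129)) = 175017940445/(14914236*(-16756 + 213)) = (175017940445/14914236)/(-16543) = (175017940445/14914236)*(-1/16543) = -175017940445/246726206148 ≈ -0.70936)
(V + 2912) + 16614 = (-175017940445/246726206148 + 2912) + 16614 = 718291694362531/246726206148 + 16614 = 4817400883305403/246726206148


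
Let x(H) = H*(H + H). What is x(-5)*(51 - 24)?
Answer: 1350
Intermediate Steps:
x(H) = 2*H² (x(H) = H*(2*H) = 2*H²)
x(-5)*(51 - 24) = (2*(-5)²)*(51 - 24) = (2*25)*27 = 50*27 = 1350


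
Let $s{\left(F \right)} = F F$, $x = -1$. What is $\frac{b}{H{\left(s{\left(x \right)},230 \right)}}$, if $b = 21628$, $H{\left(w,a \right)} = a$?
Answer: $\frac{10814}{115} \approx 94.035$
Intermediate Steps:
$s{\left(F \right)} = F^{2}$
$\frac{b}{H{\left(s{\left(x \right)},230 \right)}} = \frac{21628}{230} = 21628 \cdot \frac{1}{230} = \frac{10814}{115}$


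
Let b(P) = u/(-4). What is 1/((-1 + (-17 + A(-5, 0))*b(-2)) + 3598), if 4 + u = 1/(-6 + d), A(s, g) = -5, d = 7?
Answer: 2/7161 ≈ 0.00027929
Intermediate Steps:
u = -3 (u = -4 + 1/(-6 + 7) = -4 + 1/1 = -4 + 1 = -3)
b(P) = ¾ (b(P) = -3/(-4) = -3*(-¼) = ¾)
1/((-1 + (-17 + A(-5, 0))*b(-2)) + 3598) = 1/((-1 + (-17 - 5)*(¾)) + 3598) = 1/((-1 - 22*¾) + 3598) = 1/((-1 - 33/2) + 3598) = 1/(-35/2 + 3598) = 1/(7161/2) = 2/7161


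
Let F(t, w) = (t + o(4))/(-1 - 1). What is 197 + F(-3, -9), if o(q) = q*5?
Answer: 377/2 ≈ 188.50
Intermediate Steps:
o(q) = 5*q
F(t, w) = -10 - t/2 (F(t, w) = (t + 5*4)/(-1 - 1) = (t + 20)/(-2) = (20 + t)*(-½) = -10 - t/2)
197 + F(-3, -9) = 197 + (-10 - ½*(-3)) = 197 + (-10 + 3/2) = 197 - 17/2 = 377/2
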